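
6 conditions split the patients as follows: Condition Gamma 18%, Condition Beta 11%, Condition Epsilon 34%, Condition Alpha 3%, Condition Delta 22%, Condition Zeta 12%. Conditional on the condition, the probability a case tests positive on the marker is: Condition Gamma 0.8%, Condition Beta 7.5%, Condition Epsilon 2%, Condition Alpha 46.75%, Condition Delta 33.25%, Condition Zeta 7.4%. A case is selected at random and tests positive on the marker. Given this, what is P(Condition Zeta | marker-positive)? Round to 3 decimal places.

Unnormalized posteriors (prior × likelihood):
  Condition Gamma: 0.18 × 0.008 = 0.00144
  Condition Beta: 0.11 × 0.075 = 0.00825
  Condition Epsilon: 0.34 × 0.02 = 0.0068
  Condition Alpha: 0.03 × 0.4675 = 0.014025
  Condition Delta: 0.22 × 0.3325 = 0.07315
  Condition Zeta: 0.12 × 0.074 = 0.00888
Total = 0.112545.
P(Condition Zeta | evidence) = 0.00888 / 0.112545 ≈ 0.079.

0.079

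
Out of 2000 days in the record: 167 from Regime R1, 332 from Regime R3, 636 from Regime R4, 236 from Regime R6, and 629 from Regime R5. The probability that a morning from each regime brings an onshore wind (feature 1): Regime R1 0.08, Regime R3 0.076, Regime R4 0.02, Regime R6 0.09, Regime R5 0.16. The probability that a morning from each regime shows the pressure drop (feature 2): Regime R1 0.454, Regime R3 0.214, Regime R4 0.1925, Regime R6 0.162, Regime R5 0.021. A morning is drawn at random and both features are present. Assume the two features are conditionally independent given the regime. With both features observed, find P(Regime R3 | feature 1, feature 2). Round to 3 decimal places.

0.277

Unnormalized posteriors (prior × likelihood):
  Regime R1: 0.0835 × 0.08 × 0.454 = 0.00303272
  Regime R3: 0.166 × 0.076 × 0.214 = 0.002699824
  Regime R4: 0.318 × 0.02 × 0.1925 = 0.0012243
  Regime R6: 0.118 × 0.09 × 0.162 = 0.00172044
  Regime R5: 0.3145 × 0.16 × 0.021 = 0.00105672
Total = 0.009734004.
P(Regime R3 | evidence) = 0.002699824 / 0.009734004 ≈ 0.277.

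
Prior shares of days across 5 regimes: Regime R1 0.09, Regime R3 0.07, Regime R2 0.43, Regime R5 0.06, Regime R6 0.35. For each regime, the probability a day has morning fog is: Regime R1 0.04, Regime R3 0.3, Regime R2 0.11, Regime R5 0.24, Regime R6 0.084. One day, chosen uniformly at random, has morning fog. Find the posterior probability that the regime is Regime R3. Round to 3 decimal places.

0.182

By Bayes' rule, posterior ∝ prior × likelihood:
  Regime R1: 0.09 × 0.04 = 0.0036
  Regime R3: 0.07 × 0.3 = 0.021
  Regime R2: 0.43 × 0.11 = 0.0473
  Regime R5: 0.06 × 0.24 = 0.0144
  Regime R6: 0.35 × 0.084 = 0.0294
Normalizing constant = 0.1157.
P(Regime R3 | evidence) = 0.021 / 0.1157 ≈ 0.182.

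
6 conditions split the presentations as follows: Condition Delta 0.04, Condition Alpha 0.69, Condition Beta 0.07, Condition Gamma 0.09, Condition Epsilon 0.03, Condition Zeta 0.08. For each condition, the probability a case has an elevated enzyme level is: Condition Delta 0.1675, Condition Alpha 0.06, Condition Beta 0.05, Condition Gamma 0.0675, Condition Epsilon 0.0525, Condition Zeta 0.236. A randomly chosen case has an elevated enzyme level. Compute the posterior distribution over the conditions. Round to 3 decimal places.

Condition Delta 0.086, Condition Alpha 0.530, Condition Beta 0.045, Condition Gamma 0.078, Condition Epsilon 0.020, Condition Zeta 0.242

Compute prior × likelihood for every hypothesis:
  Condition Delta: 0.04 × 0.1675 = 0.0067
  Condition Alpha: 0.69 × 0.06 = 0.0414
  Condition Beta: 0.07 × 0.05 = 0.0035
  Condition Gamma: 0.09 × 0.0675 = 0.006075
  Condition Epsilon: 0.03 × 0.0525 = 0.001575
  Condition Zeta: 0.08 × 0.236 = 0.01888
Sum = 0.07813.
P(Condition Delta | elevated) = 0.0067/0.07813 ≈ 0.086
P(Condition Alpha | elevated) = 0.0414/0.07813 ≈ 0.530
P(Condition Beta | elevated) = 0.0035/0.07813 ≈ 0.045
P(Condition Gamma | elevated) = 0.006075/0.07813 ≈ 0.078
P(Condition Epsilon | elevated) = 0.001575/0.07813 ≈ 0.020
P(Condition Zeta | elevated) = 0.01888/0.07813 ≈ 0.242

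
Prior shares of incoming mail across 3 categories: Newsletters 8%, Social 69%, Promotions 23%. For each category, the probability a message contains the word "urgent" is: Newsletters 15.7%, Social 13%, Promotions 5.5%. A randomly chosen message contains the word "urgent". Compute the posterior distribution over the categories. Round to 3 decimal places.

Newsletters 0.109, Social 0.781, Promotions 0.110

Unnormalized posteriors (prior × likelihood):
  Newsletters: 0.08 × 0.157 = 0.01256
  Social: 0.69 × 0.13 = 0.0897
  Promotions: 0.23 × 0.055 = 0.01265
Total = 0.11491.
P(Newsletters | urgent-flag) = 0.01256/0.11491 ≈ 0.109
P(Social | urgent-flag) = 0.0897/0.11491 ≈ 0.781
P(Promotions | urgent-flag) = 0.01265/0.11491 ≈ 0.110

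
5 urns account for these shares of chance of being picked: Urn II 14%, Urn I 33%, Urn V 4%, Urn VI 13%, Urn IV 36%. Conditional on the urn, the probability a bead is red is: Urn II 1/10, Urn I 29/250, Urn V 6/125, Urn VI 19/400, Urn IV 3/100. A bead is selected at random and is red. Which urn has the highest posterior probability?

By Bayes' rule, posterior ∝ prior × likelihood:
  Urn II: 0.14 × 0.1 = 0.014
  Urn I: 0.33 × 0.116 = 0.03828
  Urn V: 0.04 × 0.048 = 0.00192
  Urn VI: 0.13 × 0.0475 = 0.006175
  Urn IV: 0.36 × 0.03 = 0.0108
Total = 0.071175.
Largest term belongs to Urn I, so Urn I is most probable.

Urn I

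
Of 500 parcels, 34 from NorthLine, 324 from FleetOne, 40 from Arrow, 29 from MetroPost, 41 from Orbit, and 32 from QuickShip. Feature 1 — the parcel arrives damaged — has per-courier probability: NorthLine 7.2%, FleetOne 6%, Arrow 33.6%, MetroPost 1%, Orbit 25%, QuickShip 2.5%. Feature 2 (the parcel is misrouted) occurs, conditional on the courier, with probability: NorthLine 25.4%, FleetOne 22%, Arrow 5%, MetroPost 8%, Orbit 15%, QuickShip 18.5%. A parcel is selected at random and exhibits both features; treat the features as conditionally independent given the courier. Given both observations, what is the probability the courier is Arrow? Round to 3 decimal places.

Prior × likelihood for each hypothesis:
  NorthLine: 0.068 × 0.072 × 0.254 = 0.001243584
  FleetOne: 0.648 × 0.06 × 0.22 = 0.0085536
  Arrow: 0.08 × 0.336 × 0.05 = 0.001344
  MetroPost: 0.058 × 0.01 × 0.08 = 0.0000464
  Orbit: 0.082 × 0.25 × 0.15 = 0.003075
  QuickShip: 0.064 × 0.025 × 0.185 = 0.000296
Sum = 0.014558584.
P(Arrow | evidence) = 0.001344 / 0.014558584 ≈ 0.092.

0.092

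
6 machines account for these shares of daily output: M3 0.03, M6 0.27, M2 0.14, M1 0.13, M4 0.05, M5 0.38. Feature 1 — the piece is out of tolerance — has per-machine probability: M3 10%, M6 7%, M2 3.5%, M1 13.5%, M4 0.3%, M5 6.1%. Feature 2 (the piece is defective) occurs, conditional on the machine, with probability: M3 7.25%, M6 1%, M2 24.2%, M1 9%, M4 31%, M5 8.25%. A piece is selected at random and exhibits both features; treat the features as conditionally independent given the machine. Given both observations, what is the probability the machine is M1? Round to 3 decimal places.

By Bayes' rule, posterior ∝ prior × likelihood:
  M3: 0.03 × 0.1 × 0.0725 = 0.0002175
  M6: 0.27 × 0.07 × 0.01 = 0.000189
  M2: 0.14 × 0.035 × 0.242 = 0.0011858
  M1: 0.13 × 0.135 × 0.09 = 0.0015795
  M4: 0.05 × 0.003 × 0.31 = 0.0000465
  M5: 0.38 × 0.061 × 0.0825 = 0.00191235
Sum = 0.00513065.
P(M1 | evidence) = 0.0015795 / 0.00513065 ≈ 0.308.

0.308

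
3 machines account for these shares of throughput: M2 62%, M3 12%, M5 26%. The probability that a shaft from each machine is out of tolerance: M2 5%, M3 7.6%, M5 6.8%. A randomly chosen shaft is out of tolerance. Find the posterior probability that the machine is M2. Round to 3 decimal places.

Prior × likelihood for each hypothesis:
  M2: 0.62 × 0.05 = 0.031
  M3: 0.12 × 0.076 = 0.00912
  M5: 0.26 × 0.068 = 0.01768
Sum = 0.0578.
P(M2 | evidence) = 0.031 / 0.0578 ≈ 0.536.

0.536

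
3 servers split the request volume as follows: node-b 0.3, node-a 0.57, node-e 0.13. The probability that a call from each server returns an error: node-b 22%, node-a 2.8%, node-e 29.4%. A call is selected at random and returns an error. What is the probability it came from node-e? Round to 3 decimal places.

0.318

Compute prior × likelihood for every hypothesis:
  node-b: 0.3 × 0.22 = 0.066
  node-a: 0.57 × 0.028 = 0.01596
  node-e: 0.13 × 0.294 = 0.03822
Total = 0.12018.
P(node-e | evidence) = 0.03822 / 0.12018 ≈ 0.318.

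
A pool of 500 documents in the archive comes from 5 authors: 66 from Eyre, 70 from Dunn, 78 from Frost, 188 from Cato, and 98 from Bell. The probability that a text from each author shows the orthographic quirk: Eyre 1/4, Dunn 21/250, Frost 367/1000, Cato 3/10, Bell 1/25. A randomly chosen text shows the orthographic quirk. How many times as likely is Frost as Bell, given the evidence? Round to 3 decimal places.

Unnormalized posteriors (prior × likelihood):
  Eyre: 0.132 × 0.25 = 0.033
  Dunn: 0.14 × 0.084 = 0.01176
  Frost: 0.156 × 0.367 = 0.057252
  Cato: 0.376 × 0.3 = 0.1128
  Bell: 0.196 × 0.04 = 0.00784
Total = 0.222652.
The ratio is 0.057252 / 0.00784 (the normalizer cancels) = 7.303.

7.303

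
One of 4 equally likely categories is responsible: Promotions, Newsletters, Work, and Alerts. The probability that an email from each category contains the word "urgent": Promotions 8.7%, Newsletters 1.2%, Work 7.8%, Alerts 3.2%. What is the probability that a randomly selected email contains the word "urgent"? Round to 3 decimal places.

0.052

Since the prior is uniform, the posterior is proportional to the likelihood:
  Promotions: 0.087
  Newsletters: 0.012
  Work: 0.078
  Alerts: 0.032
P(urgent-flag) = (1/4) × (0.087 + 0.012 + 0.078 + 0.032) = 0.209/4 ≈ 0.052.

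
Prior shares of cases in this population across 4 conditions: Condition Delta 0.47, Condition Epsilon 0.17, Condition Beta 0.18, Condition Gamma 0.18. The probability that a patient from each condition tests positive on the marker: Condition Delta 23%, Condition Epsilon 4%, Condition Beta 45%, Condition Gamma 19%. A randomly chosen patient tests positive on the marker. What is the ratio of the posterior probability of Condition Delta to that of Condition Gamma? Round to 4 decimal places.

Prior × likelihood for each hypothesis:
  Condition Delta: 0.47 × 0.23 = 0.1081
  Condition Epsilon: 0.17 × 0.04 = 0.0068
  Condition Beta: 0.18 × 0.45 = 0.081
  Condition Gamma: 0.18 × 0.19 = 0.0342
Normalizing constant = 0.2301.
The ratio is 0.1081 / 0.0342 (the normalizer cancels) = 3.1608.

3.1608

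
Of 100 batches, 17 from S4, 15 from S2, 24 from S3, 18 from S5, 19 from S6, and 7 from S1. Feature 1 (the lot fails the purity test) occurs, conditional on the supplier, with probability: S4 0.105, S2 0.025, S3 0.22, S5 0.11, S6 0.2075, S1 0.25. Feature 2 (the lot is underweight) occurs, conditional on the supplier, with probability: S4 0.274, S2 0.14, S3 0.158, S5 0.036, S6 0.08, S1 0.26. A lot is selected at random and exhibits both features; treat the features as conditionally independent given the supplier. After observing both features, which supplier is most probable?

Compute prior × likelihood for every hypothesis:
  S4: 0.17 × 0.105 × 0.274 = 0.0048909
  S2: 0.15 × 0.025 × 0.14 = 0.000525
  S3: 0.24 × 0.22 × 0.158 = 0.0083424
  S5: 0.18 × 0.11 × 0.036 = 0.0007128
  S6: 0.19 × 0.2075 × 0.08 = 0.003154
  S1: 0.07 × 0.25 × 0.26 = 0.00455
Total = 0.0221751.
Largest term belongs to S3, so S3 is most probable.

S3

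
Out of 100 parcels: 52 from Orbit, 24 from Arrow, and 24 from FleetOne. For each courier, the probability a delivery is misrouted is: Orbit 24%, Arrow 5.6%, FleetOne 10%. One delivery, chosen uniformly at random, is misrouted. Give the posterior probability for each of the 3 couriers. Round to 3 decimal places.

Prior × likelihood for each hypothesis:
  Orbit: 0.52 × 0.24 = 0.1248
  Arrow: 0.24 × 0.056 = 0.01344
  FleetOne: 0.24 × 0.1 = 0.024
Sum = 0.16224.
P(Orbit | misrouted) = 0.1248/0.16224 ≈ 0.769
P(Arrow | misrouted) = 0.01344/0.16224 ≈ 0.083
P(FleetOne | misrouted) = 0.024/0.16224 ≈ 0.148

Orbit 0.769, Arrow 0.083, FleetOne 0.148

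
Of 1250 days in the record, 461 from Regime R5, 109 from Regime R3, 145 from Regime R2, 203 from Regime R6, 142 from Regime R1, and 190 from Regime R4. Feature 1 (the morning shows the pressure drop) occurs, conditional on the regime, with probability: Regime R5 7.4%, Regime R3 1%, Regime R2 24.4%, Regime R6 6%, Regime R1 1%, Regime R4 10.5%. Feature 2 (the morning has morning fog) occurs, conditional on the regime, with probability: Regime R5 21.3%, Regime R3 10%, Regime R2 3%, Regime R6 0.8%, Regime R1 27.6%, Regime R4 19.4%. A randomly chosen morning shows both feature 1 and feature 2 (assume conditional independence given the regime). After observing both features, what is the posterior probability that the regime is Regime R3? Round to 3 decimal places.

Compute prior × likelihood for every hypothesis:
  Regime R5: 0.3688 × 0.074 × 0.213 = 0.0058130256
  Regime R3: 0.0872 × 0.01 × 0.1 = 0.0000872
  Regime R2: 0.116 × 0.244 × 0.03 = 0.00084912
  Regime R6: 0.1624 × 0.06 × 0.008 = 0.000077952
  Regime R1: 0.1136 × 0.01 × 0.276 = 0.000313536
  Regime R4: 0.152 × 0.105 × 0.194 = 0.00309624
Total = 0.0102370736.
P(Regime R3 | evidence) = 0.0000872 / 0.0102370736 ≈ 0.009.

0.009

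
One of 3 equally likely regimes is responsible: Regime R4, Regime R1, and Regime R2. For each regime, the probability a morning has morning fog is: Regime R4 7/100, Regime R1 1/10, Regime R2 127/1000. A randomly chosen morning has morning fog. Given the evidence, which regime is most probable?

Since the prior is uniform, the posterior is proportional to the likelihood:
  Regime R4: 0.07
  Regime R1: 0.1
  Regime R2: 0.127
Sum = 0.297.
Largest term belongs to Regime R2, so Regime R2 is most probable.

Regime R2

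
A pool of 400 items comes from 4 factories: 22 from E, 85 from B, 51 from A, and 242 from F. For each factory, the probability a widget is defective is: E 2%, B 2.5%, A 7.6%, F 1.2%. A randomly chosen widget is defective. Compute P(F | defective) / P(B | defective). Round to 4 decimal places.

By Bayes' rule, posterior ∝ prior × likelihood:
  E: 0.055 × 0.02 = 0.0011
  B: 0.2125 × 0.025 = 0.0053125
  A: 0.1275 × 0.076 = 0.00969
  F: 0.605 × 0.012 = 0.00726
Sum = 0.0233625.
The ratio is 0.00726 / 0.0053125 (the normalizer cancels) = 1.3666.

1.3666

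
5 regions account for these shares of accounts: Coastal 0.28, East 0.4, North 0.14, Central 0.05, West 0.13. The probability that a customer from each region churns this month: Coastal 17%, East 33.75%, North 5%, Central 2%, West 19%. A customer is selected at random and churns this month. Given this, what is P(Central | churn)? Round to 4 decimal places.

By Bayes' rule, posterior ∝ prior × likelihood:
  Coastal: 0.28 × 0.17 = 0.0476
  East: 0.4 × 0.3375 = 0.135
  North: 0.14 × 0.05 = 0.007
  Central: 0.05 × 0.02 = 0.001
  West: 0.13 × 0.19 = 0.0247
Normalizing constant = 0.2153.
P(Central | evidence) = 0.001 / 0.2153 ≈ 0.0046.

0.0046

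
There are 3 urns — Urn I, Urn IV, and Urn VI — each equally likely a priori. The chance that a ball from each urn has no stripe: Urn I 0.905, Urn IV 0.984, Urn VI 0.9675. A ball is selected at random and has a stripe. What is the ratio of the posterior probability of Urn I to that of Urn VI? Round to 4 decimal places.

Taking complements, P(striped | each) = Urn I 0.095, Urn IV 0.016, Urn VI 0.0325.
With a uniform prior (1/3 each), posterior ∝ likelihood:
  Urn I: 0.095
  Urn IV: 0.016
  Urn VI: 0.0325
Normalizing constant = 0.1435.
The ratio is 0.095 / 0.0325 (the normalizer cancels) = 2.9231.

2.9231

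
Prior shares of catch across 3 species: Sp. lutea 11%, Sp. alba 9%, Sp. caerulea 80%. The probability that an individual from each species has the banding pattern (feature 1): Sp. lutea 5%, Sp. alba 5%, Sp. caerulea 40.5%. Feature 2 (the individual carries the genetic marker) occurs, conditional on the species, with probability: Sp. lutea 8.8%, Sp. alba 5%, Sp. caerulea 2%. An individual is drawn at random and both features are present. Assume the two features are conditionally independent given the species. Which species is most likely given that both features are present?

Sp. caerulea

By Bayes' rule, posterior ∝ prior × likelihood:
  Sp. lutea: 0.11 × 0.05 × 0.088 = 0.000484
  Sp. alba: 0.09 × 0.05 × 0.05 = 0.000225
  Sp. caerulea: 0.8 × 0.405 × 0.02 = 0.00648
Normalizing constant = 0.007189.
Largest term belongs to Sp. caerulea, so Sp. caerulea is most probable.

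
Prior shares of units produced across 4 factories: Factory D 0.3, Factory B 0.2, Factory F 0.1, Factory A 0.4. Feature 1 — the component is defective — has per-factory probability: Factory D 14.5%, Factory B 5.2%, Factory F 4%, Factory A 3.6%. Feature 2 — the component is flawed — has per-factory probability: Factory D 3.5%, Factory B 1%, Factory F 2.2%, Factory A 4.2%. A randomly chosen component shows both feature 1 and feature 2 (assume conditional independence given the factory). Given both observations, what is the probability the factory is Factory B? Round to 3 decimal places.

0.045

Compute prior × likelihood for every hypothesis:
  Factory D: 0.3 × 0.145 × 0.035 = 0.0015225
  Factory B: 0.2 × 0.052 × 0.01 = 0.000104
  Factory F: 0.1 × 0.04 × 0.022 = 0.000088
  Factory A: 0.4 × 0.036 × 0.042 = 0.0006048
Sum = 0.0023193.
P(Factory B | evidence) = 0.000104 / 0.0023193 ≈ 0.045.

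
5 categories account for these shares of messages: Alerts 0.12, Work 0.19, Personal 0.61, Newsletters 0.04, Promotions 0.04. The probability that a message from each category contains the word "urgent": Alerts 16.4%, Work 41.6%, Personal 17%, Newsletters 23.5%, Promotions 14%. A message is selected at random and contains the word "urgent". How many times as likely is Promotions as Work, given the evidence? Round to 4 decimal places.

0.0709

Unnormalized posteriors (prior × likelihood):
  Alerts: 0.12 × 0.164 = 0.01968
  Work: 0.19 × 0.416 = 0.07904
  Personal: 0.61 × 0.17 = 0.1037
  Newsletters: 0.04 × 0.235 = 0.0094
  Promotions: 0.04 × 0.14 = 0.0056
Normalizing constant = 0.21742.
The ratio is 0.0056 / 0.07904 (the normalizer cancels) = 0.0709.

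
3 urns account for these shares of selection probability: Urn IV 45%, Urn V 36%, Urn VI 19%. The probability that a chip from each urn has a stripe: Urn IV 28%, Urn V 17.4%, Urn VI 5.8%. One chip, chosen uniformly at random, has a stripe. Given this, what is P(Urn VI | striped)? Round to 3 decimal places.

0.055

Compute prior × likelihood for every hypothesis:
  Urn IV: 0.45 × 0.28 = 0.126
  Urn V: 0.36 × 0.174 = 0.06264
  Urn VI: 0.19 × 0.058 = 0.01102
Total = 0.19966.
P(Urn VI | evidence) = 0.01102 / 0.19966 ≈ 0.055.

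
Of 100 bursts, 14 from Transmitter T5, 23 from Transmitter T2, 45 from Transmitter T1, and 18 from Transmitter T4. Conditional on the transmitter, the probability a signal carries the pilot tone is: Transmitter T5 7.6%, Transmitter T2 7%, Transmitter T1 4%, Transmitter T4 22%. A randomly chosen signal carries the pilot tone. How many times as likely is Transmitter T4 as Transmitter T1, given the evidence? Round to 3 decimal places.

Compute prior × likelihood for every hypothesis:
  Transmitter T5: 0.14 × 0.076 = 0.01064
  Transmitter T2: 0.23 × 0.07 = 0.0161
  Transmitter T1: 0.45 × 0.04 = 0.018
  Transmitter T4: 0.18 × 0.22 = 0.0396
Normalizing constant = 0.08434.
The ratio is 0.0396 / 0.018 (the normalizer cancels) = 2.200.

2.200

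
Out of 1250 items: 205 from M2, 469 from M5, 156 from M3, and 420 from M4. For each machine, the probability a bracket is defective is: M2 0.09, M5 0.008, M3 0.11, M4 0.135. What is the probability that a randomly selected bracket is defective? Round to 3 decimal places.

By Bayes' rule, posterior ∝ prior × likelihood:
  M2: 0.164 × 0.09 = 0.01476
  M5: 0.3752 × 0.008 = 0.0030016
  M3: 0.1248 × 0.11 = 0.013728
  M4: 0.336 × 0.135 = 0.04536
P(defective) = 0.01476 + 0.0030016 + 0.013728 + 0.04536 = 0.0768496 → 0.077.

0.077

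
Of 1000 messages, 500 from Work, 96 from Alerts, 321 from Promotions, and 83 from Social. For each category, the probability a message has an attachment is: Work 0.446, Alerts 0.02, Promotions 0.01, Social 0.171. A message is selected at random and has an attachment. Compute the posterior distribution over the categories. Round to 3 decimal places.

Prior × likelihood for each hypothesis:
  Work: 0.5 × 0.446 = 0.223
  Alerts: 0.096 × 0.02 = 0.00192
  Promotions: 0.321 × 0.01 = 0.00321
  Social: 0.083 × 0.171 = 0.014193
Sum = 0.242323.
P(Work | attachment) = 0.223/0.242323 ≈ 0.920
P(Alerts | attachment) = 0.00192/0.242323 ≈ 0.008
P(Promotions | attachment) = 0.00321/0.242323 ≈ 0.013
P(Social | attachment) = 0.014193/0.242323 ≈ 0.059
(Check: 0.920+0.008+0.013+0.059 = 1.000.)

Work 0.920, Alerts 0.008, Promotions 0.013, Social 0.059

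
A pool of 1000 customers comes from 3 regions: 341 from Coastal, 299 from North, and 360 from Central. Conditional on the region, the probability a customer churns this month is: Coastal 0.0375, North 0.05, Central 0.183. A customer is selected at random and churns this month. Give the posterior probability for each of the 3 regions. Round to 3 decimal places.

Unnormalized posteriors (prior × likelihood):
  Coastal: 0.341 × 0.0375 = 0.0127875
  North: 0.299 × 0.05 = 0.01495
  Central: 0.36 × 0.183 = 0.06588
Normalizing constant = 0.0936175.
P(Coastal | churn) = 0.0127875/0.0936175 ≈ 0.137
P(North | churn) = 0.01495/0.0936175 ≈ 0.160
P(Central | churn) = 0.06588/0.0936175 ≈ 0.704
(Check: 0.137+0.160+0.704 = 1.001.)

Coastal 0.137, North 0.160, Central 0.704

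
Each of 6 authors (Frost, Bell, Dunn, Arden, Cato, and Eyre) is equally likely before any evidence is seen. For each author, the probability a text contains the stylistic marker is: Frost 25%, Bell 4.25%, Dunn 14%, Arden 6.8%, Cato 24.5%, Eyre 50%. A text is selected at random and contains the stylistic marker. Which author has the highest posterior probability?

Eyre

With a uniform prior (1/6 each), posterior ∝ likelihood:
  Frost: 0.25
  Bell: 0.0425
  Dunn: 0.14
  Arden: 0.068
  Cato: 0.245
  Eyre: 0.5
Total = 1.2455.
Largest term belongs to Eyre, so Eyre is most probable.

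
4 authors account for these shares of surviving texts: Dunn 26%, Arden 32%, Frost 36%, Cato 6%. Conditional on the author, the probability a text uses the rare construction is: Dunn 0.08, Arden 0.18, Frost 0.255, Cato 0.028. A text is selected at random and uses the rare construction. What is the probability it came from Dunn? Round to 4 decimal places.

0.1210

Prior × likelihood for each hypothesis:
  Dunn: 0.26 × 0.08 = 0.0208
  Arden: 0.32 × 0.18 = 0.0576
  Frost: 0.36 × 0.255 = 0.0918
  Cato: 0.06 × 0.028 = 0.00168
Total = 0.17188.
P(Dunn | evidence) = 0.0208 / 0.17188 ≈ 0.1210.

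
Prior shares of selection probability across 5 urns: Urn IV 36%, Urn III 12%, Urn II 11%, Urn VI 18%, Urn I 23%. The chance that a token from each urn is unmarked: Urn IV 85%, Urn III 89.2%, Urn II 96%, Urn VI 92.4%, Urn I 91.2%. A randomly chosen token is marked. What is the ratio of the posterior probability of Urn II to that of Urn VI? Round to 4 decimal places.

Taking complements, P(marked | each) = Urn IV 0.15, Urn III 0.108, Urn II 0.04, Urn VI 0.076, Urn I 0.088.
Unnormalized posteriors (prior × likelihood):
  Urn IV: 0.36 × 0.15 = 0.054
  Urn III: 0.12 × 0.108 = 0.01296
  Urn II: 0.11 × 0.04 = 0.0044
  Urn VI: 0.18 × 0.076 = 0.01368
  Urn I: 0.23 × 0.088 = 0.02024
Sum = 0.10528.
The ratio is 0.0044 / 0.01368 (the normalizer cancels) = 0.3216.

0.3216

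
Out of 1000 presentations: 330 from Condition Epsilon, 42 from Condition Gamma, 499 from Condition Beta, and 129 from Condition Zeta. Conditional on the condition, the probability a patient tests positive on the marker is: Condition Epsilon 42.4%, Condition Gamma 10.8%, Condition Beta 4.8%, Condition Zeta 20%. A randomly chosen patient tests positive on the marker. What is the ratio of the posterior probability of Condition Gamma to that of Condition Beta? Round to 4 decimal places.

0.1894

Prior × likelihood for each hypothesis:
  Condition Epsilon: 0.33 × 0.424 = 0.13992
  Condition Gamma: 0.042 × 0.108 = 0.004536
  Condition Beta: 0.499 × 0.048 = 0.023952
  Condition Zeta: 0.129 × 0.2 = 0.0258
Normalizing constant = 0.194208.
The ratio is 0.004536 / 0.023952 (the normalizer cancels) = 0.1894.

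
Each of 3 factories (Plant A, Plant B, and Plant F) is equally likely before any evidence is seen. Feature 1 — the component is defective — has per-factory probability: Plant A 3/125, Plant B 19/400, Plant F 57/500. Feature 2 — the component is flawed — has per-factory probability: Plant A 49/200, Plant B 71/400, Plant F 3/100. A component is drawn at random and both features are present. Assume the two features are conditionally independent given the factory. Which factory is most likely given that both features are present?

With a uniform prior (1/3 each), posterior ∝ likelihood:
  Plant A: 0.024 × 0.245 = 0.00588
  Plant B: 0.0475 × 0.1775 = 0.00843125
  Plant F: 0.114 × 0.03 = 0.00342
Sum = 0.01773125.
Largest term belongs to Plant B, so Plant B is most probable.

Plant B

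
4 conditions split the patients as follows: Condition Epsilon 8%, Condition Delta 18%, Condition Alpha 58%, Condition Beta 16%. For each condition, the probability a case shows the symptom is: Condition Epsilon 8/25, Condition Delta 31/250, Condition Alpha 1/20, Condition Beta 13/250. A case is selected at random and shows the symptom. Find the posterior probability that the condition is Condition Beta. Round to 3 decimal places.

0.098

Unnormalized posteriors (prior × likelihood):
  Condition Epsilon: 0.08 × 0.32 = 0.0256
  Condition Delta: 0.18 × 0.124 = 0.02232
  Condition Alpha: 0.58 × 0.05 = 0.029
  Condition Beta: 0.16 × 0.052 = 0.00832
Total = 0.08524.
P(Condition Beta | evidence) = 0.00832 / 0.08524 ≈ 0.098.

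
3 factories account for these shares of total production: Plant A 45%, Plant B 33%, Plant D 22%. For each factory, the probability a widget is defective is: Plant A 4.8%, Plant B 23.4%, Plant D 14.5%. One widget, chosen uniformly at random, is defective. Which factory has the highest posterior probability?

By Bayes' rule, posterior ∝ prior × likelihood:
  Plant A: 0.45 × 0.048 = 0.0216
  Plant B: 0.33 × 0.234 = 0.07722
  Plant D: 0.22 × 0.145 = 0.0319
Sum = 0.13072.
Largest term belongs to Plant B, so Plant B is most probable.

Plant B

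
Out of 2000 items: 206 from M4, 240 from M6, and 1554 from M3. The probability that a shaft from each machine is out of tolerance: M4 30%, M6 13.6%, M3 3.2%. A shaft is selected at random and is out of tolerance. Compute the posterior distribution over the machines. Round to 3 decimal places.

M4 0.429, M6 0.226, M3 0.345

Compute prior × likelihood for every hypothesis:
  M4: 0.103 × 0.3 = 0.0309
  M6: 0.12 × 0.136 = 0.01632
  M3: 0.777 × 0.032 = 0.024864
Sum = 0.072084.
P(M4 | oversize) = 0.0309/0.072084 ≈ 0.429
P(M6 | oversize) = 0.01632/0.072084 ≈ 0.226
P(M3 | oversize) = 0.024864/0.072084 ≈ 0.345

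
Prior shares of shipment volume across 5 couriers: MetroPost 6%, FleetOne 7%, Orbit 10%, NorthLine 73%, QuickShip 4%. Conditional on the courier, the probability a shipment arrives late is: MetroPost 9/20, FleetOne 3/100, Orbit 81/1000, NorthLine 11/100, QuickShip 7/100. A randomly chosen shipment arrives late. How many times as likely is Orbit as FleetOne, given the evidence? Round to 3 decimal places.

Prior × likelihood for each hypothesis:
  MetroPost: 0.06 × 0.45 = 0.027
  FleetOne: 0.07 × 0.03 = 0.0021
  Orbit: 0.1 × 0.081 = 0.0081
  NorthLine: 0.73 × 0.11 = 0.0803
  QuickShip: 0.04 × 0.07 = 0.0028
Sum = 0.1203.
The ratio is 0.0081 / 0.0021 (the normalizer cancels) = 3.857.

3.857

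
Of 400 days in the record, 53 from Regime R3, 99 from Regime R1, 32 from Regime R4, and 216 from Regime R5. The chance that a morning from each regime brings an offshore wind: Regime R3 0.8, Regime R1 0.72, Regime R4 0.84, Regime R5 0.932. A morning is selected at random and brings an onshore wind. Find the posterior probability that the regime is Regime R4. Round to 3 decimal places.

Taking complements, P(onshore | each) = Regime R3 0.2, Regime R1 0.28, Regime R4 0.16, Regime R5 0.068.
Unnormalized posteriors (prior × likelihood):
  Regime R3: 0.1325 × 0.2 = 0.0265
  Regime R1: 0.2475 × 0.28 = 0.0693
  Regime R4: 0.08 × 0.16 = 0.0128
  Regime R5: 0.54 × 0.068 = 0.03672
Sum = 0.14532.
P(Regime R4 | evidence) = 0.0128 / 0.14532 ≈ 0.088.

0.088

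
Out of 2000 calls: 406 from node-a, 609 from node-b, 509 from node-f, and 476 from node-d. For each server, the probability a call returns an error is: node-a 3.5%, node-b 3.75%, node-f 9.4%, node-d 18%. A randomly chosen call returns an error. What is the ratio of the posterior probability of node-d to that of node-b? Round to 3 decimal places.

By Bayes' rule, posterior ∝ prior × likelihood:
  node-a: 0.203 × 0.035 = 0.007105
  node-b: 0.3045 × 0.0375 = 0.01141875
  node-f: 0.2545 × 0.094 = 0.023923
  node-d: 0.238 × 0.18 = 0.04284
Sum = 0.08528675.
The ratio is 0.04284 / 0.01141875 (the normalizer cancels) = 3.752.

3.752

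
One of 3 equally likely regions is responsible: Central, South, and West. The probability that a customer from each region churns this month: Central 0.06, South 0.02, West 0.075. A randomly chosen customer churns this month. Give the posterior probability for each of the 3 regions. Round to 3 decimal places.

With a uniform prior (1/3 each), posterior ∝ likelihood:
  Central: 0.06
  South: 0.02
  West: 0.075
Sum = 0.155.
P(Central | churn) = 0.06/0.155 ≈ 0.387
P(South | churn) = 0.02/0.155 ≈ 0.129
P(West | churn) = 0.075/0.155 ≈ 0.484
(Check: 0.387+0.129+0.484 = 1.000.)

Central 0.387, South 0.129, West 0.484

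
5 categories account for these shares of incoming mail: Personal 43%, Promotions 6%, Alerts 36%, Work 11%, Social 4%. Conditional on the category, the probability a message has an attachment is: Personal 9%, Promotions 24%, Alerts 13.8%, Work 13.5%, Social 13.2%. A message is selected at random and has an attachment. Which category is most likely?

Alerts

Unnormalized posteriors (prior × likelihood):
  Personal: 0.43 × 0.09 = 0.0387
  Promotions: 0.06 × 0.24 = 0.0144
  Alerts: 0.36 × 0.138 = 0.04968
  Work: 0.11 × 0.135 = 0.01485
  Social: 0.04 × 0.132 = 0.00528
Sum = 0.12291.
Largest term belongs to Alerts, so Alerts is most probable.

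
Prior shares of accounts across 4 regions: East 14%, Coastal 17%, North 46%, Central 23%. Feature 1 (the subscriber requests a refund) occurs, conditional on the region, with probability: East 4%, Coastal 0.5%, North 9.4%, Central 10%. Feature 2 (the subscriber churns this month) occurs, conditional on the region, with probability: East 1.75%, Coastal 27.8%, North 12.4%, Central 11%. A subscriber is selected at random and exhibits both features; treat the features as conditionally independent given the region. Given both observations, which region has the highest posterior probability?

Prior × likelihood for each hypothesis:
  East: 0.14 × 0.04 × 0.0175 = 0.000098
  Coastal: 0.17 × 0.005 × 0.278 = 0.0002363
  North: 0.46 × 0.094 × 0.124 = 0.00536176
  Central: 0.23 × 0.1 × 0.11 = 0.00253
Normalizing constant = 0.00822606.
Largest term belongs to North, so North is most probable.

North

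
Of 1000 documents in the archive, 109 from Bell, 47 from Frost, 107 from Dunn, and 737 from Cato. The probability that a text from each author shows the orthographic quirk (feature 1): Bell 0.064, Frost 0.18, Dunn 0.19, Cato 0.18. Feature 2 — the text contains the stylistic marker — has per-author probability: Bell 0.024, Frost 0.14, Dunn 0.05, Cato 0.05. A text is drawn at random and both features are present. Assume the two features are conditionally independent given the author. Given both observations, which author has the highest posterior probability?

Prior × likelihood for each hypothesis:
  Bell: 0.109 × 0.064 × 0.024 = 0.000167424
  Frost: 0.047 × 0.18 × 0.14 = 0.0011844
  Dunn: 0.107 × 0.19 × 0.05 = 0.0010165
  Cato: 0.737 × 0.18 × 0.05 = 0.006633
Sum = 0.009001324.
Largest term belongs to Cato, so Cato is most probable.

Cato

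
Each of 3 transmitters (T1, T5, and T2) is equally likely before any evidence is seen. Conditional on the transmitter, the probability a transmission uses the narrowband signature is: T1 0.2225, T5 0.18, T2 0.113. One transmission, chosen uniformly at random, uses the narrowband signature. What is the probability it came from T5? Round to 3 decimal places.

Since the prior is uniform, the posterior is proportional to the likelihood:
  T1: 0.2225
  T5: 0.18
  T2: 0.113
Sum = 0.5155.
P(T5 | evidence) = 0.18 / 0.5155 ≈ 0.349.

0.349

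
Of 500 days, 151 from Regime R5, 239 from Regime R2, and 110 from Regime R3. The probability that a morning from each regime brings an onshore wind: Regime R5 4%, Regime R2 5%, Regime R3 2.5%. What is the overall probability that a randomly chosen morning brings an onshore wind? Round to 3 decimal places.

Compute prior × likelihood for every hypothesis:
  Regime R5: 0.302 × 0.04 = 0.01208
  Regime R2: 0.478 × 0.05 = 0.0239
  Regime R3: 0.22 × 0.025 = 0.0055
P(onshore) = 0.01208 + 0.0239 + 0.0055 = 0.04148 → 0.041.

0.041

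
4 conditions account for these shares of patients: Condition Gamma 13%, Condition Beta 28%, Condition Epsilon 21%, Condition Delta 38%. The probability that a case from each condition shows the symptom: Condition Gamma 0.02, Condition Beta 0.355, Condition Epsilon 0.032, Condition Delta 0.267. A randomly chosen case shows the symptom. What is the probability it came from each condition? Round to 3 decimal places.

Condition Gamma 0.012, Condition Beta 0.473, Condition Epsilon 0.032, Condition Delta 0.483

Prior × likelihood for each hypothesis:
  Condition Gamma: 0.13 × 0.02 = 0.0026
  Condition Beta: 0.28 × 0.355 = 0.0994
  Condition Epsilon: 0.21 × 0.032 = 0.00672
  Condition Delta: 0.38 × 0.267 = 0.10146
Normalizing constant = 0.21018.
P(Condition Gamma | symptomatic) = 0.0026/0.21018 ≈ 0.012
P(Condition Beta | symptomatic) = 0.0994/0.21018 ≈ 0.473
P(Condition Epsilon | symptomatic) = 0.00672/0.21018 ≈ 0.032
P(Condition Delta | symptomatic) = 0.10146/0.21018 ≈ 0.483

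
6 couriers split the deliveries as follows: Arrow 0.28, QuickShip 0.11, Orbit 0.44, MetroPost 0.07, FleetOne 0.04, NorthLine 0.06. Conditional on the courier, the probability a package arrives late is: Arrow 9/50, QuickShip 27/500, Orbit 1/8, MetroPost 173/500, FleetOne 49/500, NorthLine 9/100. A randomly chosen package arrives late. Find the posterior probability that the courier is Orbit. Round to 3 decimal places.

Unnormalized posteriors (prior × likelihood):
  Arrow: 0.28 × 0.18 = 0.0504
  QuickShip: 0.11 × 0.054 = 0.00594
  Orbit: 0.44 × 0.125 = 0.055
  MetroPost: 0.07 × 0.346 = 0.02422
  FleetOne: 0.04 × 0.098 = 0.00392
  NorthLine: 0.06 × 0.09 = 0.0054
Sum = 0.14488.
P(Orbit | evidence) = 0.055 / 0.14488 ≈ 0.380.

0.380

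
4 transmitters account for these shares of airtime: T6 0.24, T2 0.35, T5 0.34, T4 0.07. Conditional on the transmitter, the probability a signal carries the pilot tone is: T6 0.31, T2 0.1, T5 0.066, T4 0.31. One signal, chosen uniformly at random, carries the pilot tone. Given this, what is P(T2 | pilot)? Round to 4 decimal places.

Unnormalized posteriors (prior × likelihood):
  T6: 0.24 × 0.31 = 0.0744
  T2: 0.35 × 0.1 = 0.035
  T5: 0.34 × 0.066 = 0.02244
  T4: 0.07 × 0.31 = 0.0217
Total = 0.15354.
P(T2 | evidence) = 0.035 / 0.15354 ≈ 0.2280.

0.2280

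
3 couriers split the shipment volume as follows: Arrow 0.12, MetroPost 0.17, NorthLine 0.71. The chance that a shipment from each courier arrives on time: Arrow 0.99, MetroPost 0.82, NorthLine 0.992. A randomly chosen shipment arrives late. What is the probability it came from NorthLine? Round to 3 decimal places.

Taking complements, P(late | each) = Arrow 0.01, MetroPost 0.18, NorthLine 0.008.
Compute prior × likelihood for every hypothesis:
  Arrow: 0.12 × 0.01 = 0.0012
  MetroPost: 0.17 × 0.18 = 0.0306
  NorthLine: 0.71 × 0.008 = 0.00568
Total = 0.03748.
P(NorthLine | evidence) = 0.00568 / 0.03748 ≈ 0.152.

0.152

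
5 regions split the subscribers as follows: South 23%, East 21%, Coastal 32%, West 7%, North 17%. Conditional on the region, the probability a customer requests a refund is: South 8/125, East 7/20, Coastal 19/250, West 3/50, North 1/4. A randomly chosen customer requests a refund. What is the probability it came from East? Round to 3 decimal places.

By Bayes' rule, posterior ∝ prior × likelihood:
  South: 0.23 × 0.064 = 0.01472
  East: 0.21 × 0.35 = 0.0735
  Coastal: 0.32 × 0.076 = 0.02432
  West: 0.07 × 0.06 = 0.0042
  North: 0.17 × 0.25 = 0.0425
Sum = 0.15924.
P(East | evidence) = 0.0735 / 0.15924 ≈ 0.462.

0.462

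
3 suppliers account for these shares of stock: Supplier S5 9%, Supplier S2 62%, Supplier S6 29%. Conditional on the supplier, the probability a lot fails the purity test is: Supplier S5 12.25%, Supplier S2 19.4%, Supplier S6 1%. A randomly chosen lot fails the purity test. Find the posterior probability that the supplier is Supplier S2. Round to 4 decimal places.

Prior × likelihood for each hypothesis:
  Supplier S5: 0.09 × 0.1225 = 0.011025
  Supplier S2: 0.62 × 0.194 = 0.12028
  Supplier S6: 0.29 × 0.01 = 0.0029
Total = 0.134205.
P(Supplier S2 | evidence) = 0.12028 / 0.134205 ≈ 0.8962.

0.8962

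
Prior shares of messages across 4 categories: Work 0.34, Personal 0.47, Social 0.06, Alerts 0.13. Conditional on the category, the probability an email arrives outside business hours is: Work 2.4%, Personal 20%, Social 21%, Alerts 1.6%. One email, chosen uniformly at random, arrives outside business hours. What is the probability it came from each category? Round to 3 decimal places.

By Bayes' rule, posterior ∝ prior × likelihood:
  Work: 0.34 × 0.024 = 0.00816
  Personal: 0.47 × 0.2 = 0.094
  Social: 0.06 × 0.21 = 0.0126
  Alerts: 0.13 × 0.016 = 0.00208
Sum = 0.11684.
P(Work | off-hours) = 0.00816/0.11684 ≈ 0.070
P(Personal | off-hours) = 0.094/0.11684 ≈ 0.805
P(Social | off-hours) = 0.0126/0.11684 ≈ 0.108
P(Alerts | off-hours) = 0.00208/0.11684 ≈ 0.018
(Check: 0.070+0.805+0.108+0.018 = 1.001.)

Work 0.070, Personal 0.805, Social 0.108, Alerts 0.018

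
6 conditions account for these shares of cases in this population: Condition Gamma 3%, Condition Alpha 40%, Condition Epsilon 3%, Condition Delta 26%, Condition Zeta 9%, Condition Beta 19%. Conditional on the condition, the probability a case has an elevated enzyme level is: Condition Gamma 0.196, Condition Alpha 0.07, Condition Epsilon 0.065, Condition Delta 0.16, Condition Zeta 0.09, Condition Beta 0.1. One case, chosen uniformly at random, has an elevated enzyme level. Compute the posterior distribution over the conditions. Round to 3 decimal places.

Condition Gamma 0.056, Condition Alpha 0.268, Condition Epsilon 0.019, Condition Delta 0.398, Condition Zeta 0.077, Condition Beta 0.182

Compute prior × likelihood for every hypothesis:
  Condition Gamma: 0.03 × 0.196 = 0.00588
  Condition Alpha: 0.4 × 0.07 = 0.028
  Condition Epsilon: 0.03 × 0.065 = 0.00195
  Condition Delta: 0.26 × 0.16 = 0.0416
  Condition Zeta: 0.09 × 0.09 = 0.0081
  Condition Beta: 0.19 × 0.1 = 0.019
Total = 0.10453.
P(Condition Gamma | elevated) = 0.00588/0.10453 ≈ 0.056
P(Condition Alpha | elevated) = 0.028/0.10453 ≈ 0.268
P(Condition Epsilon | elevated) = 0.00195/0.10453 ≈ 0.019
P(Condition Delta | elevated) = 0.0416/0.10453 ≈ 0.398
P(Condition Zeta | elevated) = 0.0081/0.10453 ≈ 0.077
P(Condition Beta | elevated) = 0.019/0.10453 ≈ 0.182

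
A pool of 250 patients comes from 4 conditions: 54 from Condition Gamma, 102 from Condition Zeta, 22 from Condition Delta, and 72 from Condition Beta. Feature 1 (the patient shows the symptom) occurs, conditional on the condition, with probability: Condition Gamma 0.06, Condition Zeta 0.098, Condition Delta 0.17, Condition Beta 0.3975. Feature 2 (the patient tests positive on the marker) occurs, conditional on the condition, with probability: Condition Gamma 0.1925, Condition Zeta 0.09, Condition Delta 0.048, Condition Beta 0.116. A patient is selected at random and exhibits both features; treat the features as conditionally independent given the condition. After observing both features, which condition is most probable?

Condition Beta

Prior × likelihood for each hypothesis:
  Condition Gamma: 0.216 × 0.06 × 0.1925 = 0.0024948
  Condition Zeta: 0.408 × 0.098 × 0.09 = 0.00359856
  Condition Delta: 0.088 × 0.17 × 0.048 = 0.00071808
  Condition Beta: 0.288 × 0.3975 × 0.116 = 0.01327968
Total = 0.02009112.
Largest term belongs to Condition Beta, so Condition Beta is most probable.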